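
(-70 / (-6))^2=1225 / 9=136.11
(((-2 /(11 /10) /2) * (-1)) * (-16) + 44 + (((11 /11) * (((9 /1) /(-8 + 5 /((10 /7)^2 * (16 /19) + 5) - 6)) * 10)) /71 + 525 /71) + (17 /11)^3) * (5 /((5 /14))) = 1785379592 /3153139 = 566.22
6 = 6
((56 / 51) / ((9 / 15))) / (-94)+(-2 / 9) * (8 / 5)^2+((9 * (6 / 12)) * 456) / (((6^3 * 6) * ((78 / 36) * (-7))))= -22666229 / 32719050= -0.69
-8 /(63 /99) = -12.57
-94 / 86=-47 / 43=-1.09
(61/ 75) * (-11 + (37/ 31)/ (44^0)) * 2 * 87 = -1075552/ 775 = -1387.81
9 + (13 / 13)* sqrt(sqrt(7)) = 7^(1 / 4) + 9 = 10.63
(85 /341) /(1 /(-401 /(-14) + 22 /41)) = 1423665 /195734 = 7.27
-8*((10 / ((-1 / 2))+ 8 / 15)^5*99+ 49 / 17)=3175746632528072 / 1434375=2214028153.40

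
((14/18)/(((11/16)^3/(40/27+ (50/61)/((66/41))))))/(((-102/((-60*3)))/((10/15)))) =20681113600/3689400231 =5.61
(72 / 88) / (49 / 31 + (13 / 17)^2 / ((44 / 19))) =107508 / 240875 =0.45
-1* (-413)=413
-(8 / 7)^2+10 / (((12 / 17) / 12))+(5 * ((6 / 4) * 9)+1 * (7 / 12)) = 139225 / 588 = 236.78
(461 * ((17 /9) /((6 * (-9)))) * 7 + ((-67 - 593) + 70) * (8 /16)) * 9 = -198229 /54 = -3670.91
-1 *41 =-41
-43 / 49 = -0.88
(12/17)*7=84/17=4.94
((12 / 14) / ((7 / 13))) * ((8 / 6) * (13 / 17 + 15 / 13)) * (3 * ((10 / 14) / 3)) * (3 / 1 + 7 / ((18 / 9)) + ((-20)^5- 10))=-3192474080 / 343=-9307504.61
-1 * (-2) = 2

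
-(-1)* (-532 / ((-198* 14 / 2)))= 38 / 99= 0.38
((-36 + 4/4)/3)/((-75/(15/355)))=7/1065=0.01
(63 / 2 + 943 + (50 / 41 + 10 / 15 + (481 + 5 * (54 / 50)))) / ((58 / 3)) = 75.66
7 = 7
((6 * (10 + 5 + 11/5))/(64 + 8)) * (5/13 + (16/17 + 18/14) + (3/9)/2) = 1108841/278460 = 3.98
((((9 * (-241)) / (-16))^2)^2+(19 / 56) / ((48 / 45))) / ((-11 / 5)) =-774651297824835 / 5046272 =-153509620.14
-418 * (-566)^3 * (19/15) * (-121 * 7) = -1219726857083504/15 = -81315123805566.93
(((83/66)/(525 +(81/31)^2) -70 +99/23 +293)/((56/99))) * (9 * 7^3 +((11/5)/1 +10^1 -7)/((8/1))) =10890205567914781/8777050240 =1240759.17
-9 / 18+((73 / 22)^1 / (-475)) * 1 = -0.51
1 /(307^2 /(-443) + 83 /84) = -37212 /7880147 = -0.00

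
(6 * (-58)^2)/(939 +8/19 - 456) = 383496/9185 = 41.75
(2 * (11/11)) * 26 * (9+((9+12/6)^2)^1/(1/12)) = 75972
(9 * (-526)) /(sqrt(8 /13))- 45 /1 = -2367 * sqrt(26) /2- 45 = -6079.69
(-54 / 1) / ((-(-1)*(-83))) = 54 / 83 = 0.65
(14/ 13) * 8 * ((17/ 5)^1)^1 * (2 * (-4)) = -15232/ 65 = -234.34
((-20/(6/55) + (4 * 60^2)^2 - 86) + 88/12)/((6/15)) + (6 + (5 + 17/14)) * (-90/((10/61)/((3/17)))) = 123378762473/238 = 518398161.65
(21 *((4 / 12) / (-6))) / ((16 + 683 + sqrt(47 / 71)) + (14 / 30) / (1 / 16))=-0.00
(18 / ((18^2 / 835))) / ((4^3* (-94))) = -835 / 108288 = -0.01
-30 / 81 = -10 / 27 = -0.37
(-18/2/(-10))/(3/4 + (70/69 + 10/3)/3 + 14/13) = 0.27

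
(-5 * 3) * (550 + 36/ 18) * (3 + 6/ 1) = -74520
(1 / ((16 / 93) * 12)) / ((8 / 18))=279 / 256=1.09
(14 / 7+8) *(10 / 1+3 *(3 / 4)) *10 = 1225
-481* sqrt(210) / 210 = -33.19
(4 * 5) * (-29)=-580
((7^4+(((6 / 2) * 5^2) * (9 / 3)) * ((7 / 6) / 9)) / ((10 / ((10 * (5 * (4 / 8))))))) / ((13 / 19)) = 8879.46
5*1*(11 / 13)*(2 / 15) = 22 / 39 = 0.56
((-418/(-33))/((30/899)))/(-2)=-17081/90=-189.79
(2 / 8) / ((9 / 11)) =11 / 36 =0.31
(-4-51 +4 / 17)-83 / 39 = -37720 / 663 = -56.89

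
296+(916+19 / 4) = 4867 / 4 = 1216.75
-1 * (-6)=6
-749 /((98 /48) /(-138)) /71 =354384 /497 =713.05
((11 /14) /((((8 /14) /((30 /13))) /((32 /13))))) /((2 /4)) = 2640 /169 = 15.62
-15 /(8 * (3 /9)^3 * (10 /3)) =-243 /16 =-15.19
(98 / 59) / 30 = 49 / 885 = 0.06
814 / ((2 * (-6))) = -407 / 6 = -67.83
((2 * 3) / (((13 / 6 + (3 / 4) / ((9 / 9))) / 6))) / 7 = 432 / 245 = 1.76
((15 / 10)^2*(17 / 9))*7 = 119 / 4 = 29.75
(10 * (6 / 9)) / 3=20 / 9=2.22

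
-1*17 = -17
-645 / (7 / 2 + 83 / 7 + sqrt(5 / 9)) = -3494610 / 83009 + 75852 * sqrt(5) / 83009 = -40.06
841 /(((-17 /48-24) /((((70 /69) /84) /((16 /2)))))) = -4205 /80661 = -0.05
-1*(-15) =15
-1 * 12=-12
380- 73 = 307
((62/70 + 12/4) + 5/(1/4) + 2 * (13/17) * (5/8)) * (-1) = -59123/2380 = -24.84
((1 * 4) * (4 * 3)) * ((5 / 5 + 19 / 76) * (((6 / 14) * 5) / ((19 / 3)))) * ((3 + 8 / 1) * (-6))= -178200 / 133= -1339.85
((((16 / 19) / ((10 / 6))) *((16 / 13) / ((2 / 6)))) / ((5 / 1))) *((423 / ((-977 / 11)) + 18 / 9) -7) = -1156608 / 317525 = -3.64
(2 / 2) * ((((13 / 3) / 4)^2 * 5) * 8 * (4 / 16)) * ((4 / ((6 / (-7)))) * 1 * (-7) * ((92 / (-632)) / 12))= -952315 / 204768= -4.65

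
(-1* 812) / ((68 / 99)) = -20097 / 17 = -1182.18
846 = 846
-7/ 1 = -7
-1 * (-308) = 308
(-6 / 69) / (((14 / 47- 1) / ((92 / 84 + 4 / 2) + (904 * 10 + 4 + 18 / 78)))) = 232172480 / 207207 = 1120.49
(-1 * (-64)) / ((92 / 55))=880 / 23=38.26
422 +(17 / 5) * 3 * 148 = 9658 / 5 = 1931.60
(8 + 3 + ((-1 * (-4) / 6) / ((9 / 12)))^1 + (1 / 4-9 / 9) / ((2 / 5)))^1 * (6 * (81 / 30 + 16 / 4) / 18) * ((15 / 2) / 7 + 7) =779813 / 4320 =180.51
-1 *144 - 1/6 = -865/6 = -144.17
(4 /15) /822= 2 /6165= 0.00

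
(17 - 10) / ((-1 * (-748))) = 7 / 748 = 0.01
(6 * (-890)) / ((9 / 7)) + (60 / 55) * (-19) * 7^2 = -170576 / 33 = -5168.97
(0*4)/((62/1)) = 0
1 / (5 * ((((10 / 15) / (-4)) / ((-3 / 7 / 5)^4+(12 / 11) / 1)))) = -108050346 / 82534375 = -1.31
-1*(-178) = 178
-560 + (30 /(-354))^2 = -1949335 /3481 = -559.99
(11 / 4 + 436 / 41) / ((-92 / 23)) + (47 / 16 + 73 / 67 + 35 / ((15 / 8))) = 637777 / 32964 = 19.35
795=795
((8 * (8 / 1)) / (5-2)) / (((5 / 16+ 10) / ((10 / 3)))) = 2048 / 297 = 6.90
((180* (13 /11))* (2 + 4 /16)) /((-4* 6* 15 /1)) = -117 /88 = -1.33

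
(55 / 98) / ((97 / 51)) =2805 / 9506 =0.30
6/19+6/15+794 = 75498/95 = 794.72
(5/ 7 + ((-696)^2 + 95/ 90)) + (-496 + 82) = 60984475/ 126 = 484003.77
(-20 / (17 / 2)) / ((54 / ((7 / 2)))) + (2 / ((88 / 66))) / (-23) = -4597 / 21114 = -0.22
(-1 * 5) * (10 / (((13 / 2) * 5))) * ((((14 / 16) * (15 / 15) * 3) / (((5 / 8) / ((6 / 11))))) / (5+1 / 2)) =-1008 / 1573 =-0.64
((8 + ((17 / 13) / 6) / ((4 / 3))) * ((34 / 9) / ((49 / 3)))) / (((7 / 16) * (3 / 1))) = 19244 / 13377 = 1.44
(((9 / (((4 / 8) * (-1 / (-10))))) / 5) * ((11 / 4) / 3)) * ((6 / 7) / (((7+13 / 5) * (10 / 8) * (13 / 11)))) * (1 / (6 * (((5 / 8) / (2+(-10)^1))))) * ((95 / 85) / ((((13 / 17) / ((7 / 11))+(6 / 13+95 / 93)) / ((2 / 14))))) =-155496 / 614495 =-0.25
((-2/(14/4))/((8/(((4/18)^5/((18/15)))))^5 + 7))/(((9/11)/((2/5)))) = -1760000/10990300293574571281527841941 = -0.00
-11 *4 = -44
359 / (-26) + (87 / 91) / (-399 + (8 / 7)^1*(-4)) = -1014349 / 73450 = -13.81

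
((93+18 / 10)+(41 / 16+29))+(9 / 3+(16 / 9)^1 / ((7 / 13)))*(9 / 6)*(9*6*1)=356603 / 560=636.79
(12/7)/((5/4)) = 48/35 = 1.37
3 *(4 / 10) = 6 / 5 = 1.20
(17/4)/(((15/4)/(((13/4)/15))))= 221/900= 0.25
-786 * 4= -3144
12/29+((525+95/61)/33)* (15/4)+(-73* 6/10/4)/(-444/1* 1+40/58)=27415598759/454845280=60.27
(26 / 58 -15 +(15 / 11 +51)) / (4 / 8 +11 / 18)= 54279 / 1595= 34.03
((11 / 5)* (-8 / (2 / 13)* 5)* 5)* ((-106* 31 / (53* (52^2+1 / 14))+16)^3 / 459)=-632843266672884650240 / 24902977188162987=-25412.35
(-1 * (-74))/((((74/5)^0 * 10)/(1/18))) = 37/90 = 0.41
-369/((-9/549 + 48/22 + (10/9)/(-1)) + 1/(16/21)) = -155.91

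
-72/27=-8/3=-2.67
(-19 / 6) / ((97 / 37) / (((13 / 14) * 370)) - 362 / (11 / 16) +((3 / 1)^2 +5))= 18597865 / 3010139766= 0.01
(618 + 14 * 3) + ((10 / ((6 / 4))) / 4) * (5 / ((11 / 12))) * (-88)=-140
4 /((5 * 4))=1 /5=0.20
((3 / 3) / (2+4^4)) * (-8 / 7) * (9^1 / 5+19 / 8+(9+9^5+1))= -787509 / 3010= -261.63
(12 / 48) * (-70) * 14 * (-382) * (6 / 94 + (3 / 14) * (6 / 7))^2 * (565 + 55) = 384746580000 / 108241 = 3554536.45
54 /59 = 0.92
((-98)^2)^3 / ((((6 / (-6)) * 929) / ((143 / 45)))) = -126675460463552 / 41805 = -3030150949.97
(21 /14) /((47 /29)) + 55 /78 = 2989 /1833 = 1.63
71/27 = 2.63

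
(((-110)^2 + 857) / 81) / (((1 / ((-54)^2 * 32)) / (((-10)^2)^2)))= 149264640000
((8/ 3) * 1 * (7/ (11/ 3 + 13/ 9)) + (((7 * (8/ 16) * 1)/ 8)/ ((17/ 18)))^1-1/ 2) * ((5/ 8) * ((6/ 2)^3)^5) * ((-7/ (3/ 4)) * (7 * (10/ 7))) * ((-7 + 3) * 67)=634212243036225/ 782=811013098511.80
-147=-147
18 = 18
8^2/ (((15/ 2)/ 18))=768/ 5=153.60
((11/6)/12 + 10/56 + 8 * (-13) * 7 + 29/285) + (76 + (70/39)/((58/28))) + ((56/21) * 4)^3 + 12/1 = 31133728267/54152280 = 574.93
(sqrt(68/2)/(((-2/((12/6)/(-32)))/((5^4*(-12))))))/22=-1875*sqrt(34)/176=-62.12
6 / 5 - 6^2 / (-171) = 134 / 95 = 1.41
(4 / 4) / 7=0.14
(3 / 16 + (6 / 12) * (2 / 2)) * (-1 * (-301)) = 3311 / 16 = 206.94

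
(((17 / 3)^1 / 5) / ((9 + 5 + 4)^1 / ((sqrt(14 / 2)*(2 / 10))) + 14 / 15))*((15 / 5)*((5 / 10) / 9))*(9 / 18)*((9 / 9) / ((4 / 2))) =-833 / 21853536 + 3825*sqrt(7) / 7284512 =0.00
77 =77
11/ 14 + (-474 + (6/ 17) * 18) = -111113/ 238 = -466.86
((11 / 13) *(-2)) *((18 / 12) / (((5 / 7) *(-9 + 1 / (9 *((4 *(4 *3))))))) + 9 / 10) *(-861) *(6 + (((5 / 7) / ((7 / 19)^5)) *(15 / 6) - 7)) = 166300167388707 / 653288090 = 254558.70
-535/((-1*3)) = 535/3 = 178.33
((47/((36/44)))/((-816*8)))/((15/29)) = -14993/881280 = -0.02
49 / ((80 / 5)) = 49 / 16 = 3.06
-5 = -5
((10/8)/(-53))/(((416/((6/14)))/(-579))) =8685/617344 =0.01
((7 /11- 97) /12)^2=70225 /1089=64.49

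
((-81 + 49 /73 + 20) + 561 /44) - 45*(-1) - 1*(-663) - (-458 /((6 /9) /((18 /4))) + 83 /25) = 27364789 /7300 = 3748.60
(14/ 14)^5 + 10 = 11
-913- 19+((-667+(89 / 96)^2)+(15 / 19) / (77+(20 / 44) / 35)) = -165944528173 / 103836672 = -1598.13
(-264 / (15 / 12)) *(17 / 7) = -17952 / 35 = -512.91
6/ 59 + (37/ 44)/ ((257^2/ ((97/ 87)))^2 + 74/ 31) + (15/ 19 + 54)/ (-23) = -2648137533001277050031/ 1161231525767405330260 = -2.28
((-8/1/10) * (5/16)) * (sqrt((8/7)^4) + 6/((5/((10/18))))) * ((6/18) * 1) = -145/882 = -0.16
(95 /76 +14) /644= 0.02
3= 3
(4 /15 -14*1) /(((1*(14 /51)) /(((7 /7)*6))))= -10506 /35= -300.17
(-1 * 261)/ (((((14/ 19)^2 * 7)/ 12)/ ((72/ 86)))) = -10175868/ 14749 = -689.94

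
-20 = -20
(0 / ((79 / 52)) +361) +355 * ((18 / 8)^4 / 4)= 2635.57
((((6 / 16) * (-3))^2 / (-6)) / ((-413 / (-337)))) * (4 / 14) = -9099 / 185024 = -0.05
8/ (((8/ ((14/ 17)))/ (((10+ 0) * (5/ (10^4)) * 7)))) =49/ 1700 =0.03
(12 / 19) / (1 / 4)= 48 / 19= 2.53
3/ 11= 0.27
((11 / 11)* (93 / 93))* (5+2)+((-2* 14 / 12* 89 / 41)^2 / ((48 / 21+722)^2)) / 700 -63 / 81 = 241975649356903 / 38888943210000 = 6.22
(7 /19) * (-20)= -140 /19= -7.37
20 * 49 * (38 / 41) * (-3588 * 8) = -1068936960 / 41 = -26071633.17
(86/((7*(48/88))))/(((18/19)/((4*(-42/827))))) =-4.83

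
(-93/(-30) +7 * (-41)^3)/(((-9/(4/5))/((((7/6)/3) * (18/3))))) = 67542146/675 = 100062.44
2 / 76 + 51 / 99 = 679 / 1254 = 0.54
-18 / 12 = -1.50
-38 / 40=-19 / 20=-0.95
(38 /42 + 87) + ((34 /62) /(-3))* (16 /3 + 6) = 167632 /1953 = 85.83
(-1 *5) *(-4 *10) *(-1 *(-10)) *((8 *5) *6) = 480000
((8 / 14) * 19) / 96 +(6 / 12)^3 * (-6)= -107 / 168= -0.64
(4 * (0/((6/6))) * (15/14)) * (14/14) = 0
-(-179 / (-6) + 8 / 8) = -30.83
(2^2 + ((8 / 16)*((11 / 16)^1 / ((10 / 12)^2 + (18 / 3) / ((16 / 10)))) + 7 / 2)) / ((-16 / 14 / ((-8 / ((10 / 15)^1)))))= 203679 / 2560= 79.56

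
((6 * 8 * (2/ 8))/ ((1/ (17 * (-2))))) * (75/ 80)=-382.50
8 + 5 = 13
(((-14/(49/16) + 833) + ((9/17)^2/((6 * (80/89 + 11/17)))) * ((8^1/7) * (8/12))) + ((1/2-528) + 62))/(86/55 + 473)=11112674045/14529956882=0.76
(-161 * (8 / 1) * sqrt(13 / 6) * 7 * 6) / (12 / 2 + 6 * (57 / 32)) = -144256 * sqrt(78) / 267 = -4771.66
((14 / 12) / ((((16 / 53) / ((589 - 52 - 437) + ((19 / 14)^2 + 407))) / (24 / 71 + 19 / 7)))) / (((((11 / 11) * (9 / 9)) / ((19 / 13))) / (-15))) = -761770128635 / 5789056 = -131587.97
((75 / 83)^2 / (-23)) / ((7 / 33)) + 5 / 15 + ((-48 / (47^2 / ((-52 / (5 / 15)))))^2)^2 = 10473992259827058776126 / 79229365691616948507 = 132.20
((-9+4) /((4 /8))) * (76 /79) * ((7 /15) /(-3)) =1064 /711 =1.50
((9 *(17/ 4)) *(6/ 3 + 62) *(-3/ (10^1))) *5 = -3672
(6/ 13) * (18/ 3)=36/ 13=2.77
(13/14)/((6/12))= 13/7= 1.86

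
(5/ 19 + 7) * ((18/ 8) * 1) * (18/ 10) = 5589/ 190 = 29.42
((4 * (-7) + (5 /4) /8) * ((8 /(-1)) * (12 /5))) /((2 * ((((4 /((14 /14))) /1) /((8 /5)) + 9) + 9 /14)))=18711 /850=22.01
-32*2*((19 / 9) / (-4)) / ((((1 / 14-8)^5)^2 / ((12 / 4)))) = 87933415112704 / 851826295820704696803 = 0.00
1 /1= 1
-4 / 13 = -0.31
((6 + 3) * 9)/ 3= 27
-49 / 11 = -4.45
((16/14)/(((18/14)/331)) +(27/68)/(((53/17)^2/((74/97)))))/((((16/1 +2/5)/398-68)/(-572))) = 410682845637350/165819166083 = 2476.69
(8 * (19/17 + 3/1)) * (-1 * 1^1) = -560/17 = -32.94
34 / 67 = 0.51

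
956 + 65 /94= 956.69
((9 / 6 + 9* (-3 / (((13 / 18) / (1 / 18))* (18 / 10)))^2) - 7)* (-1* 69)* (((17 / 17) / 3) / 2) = 41607 / 676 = 61.55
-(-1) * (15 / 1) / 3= 5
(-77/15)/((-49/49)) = 77/15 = 5.13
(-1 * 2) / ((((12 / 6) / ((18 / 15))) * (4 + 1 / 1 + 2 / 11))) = -22 / 95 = -0.23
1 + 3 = 4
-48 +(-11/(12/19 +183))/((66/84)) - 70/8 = -793067/13956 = -56.83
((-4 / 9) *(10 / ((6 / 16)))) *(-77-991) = 113920 / 9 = 12657.78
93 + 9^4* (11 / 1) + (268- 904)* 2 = 70992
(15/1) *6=90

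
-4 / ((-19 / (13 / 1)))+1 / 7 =383 / 133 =2.88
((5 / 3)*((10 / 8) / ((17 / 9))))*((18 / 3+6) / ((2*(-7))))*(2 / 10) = -45 / 238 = -0.19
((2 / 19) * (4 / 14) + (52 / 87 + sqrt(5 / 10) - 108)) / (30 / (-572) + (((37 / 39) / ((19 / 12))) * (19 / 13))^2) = -780654614168 / 5194603743 + 314171 * sqrt(2) / 448933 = -149.29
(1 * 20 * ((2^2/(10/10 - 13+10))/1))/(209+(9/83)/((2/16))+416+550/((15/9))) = -3320/79337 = -0.04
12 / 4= 3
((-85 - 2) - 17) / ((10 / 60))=-624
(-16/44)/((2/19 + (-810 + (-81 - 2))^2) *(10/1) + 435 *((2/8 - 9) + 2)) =-304/6664219815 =-0.00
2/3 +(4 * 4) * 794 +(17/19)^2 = 13760021/1083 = 12705.47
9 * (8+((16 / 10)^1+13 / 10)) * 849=832869 / 10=83286.90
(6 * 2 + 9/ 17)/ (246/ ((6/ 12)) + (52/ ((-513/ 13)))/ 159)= 0.03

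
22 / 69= 0.32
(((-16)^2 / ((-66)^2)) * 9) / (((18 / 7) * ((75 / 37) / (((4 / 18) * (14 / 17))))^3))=249073362944 / 1645454820796875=0.00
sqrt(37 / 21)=1.33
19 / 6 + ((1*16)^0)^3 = 25 / 6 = 4.17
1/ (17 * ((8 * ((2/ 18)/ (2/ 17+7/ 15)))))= 447/ 11560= 0.04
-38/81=-0.47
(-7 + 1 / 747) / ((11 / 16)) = -83648 / 8217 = -10.18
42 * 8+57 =393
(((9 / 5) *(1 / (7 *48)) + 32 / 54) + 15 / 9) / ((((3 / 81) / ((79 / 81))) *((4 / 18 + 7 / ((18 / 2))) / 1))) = 2705039 / 45360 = 59.63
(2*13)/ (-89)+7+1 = 686/ 89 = 7.71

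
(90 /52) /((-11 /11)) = -1.73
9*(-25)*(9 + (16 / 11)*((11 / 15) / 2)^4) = -456956 / 225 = -2030.92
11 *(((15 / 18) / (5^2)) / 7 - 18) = -41569 / 210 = -197.95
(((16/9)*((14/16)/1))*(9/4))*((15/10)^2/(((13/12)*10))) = 189/260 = 0.73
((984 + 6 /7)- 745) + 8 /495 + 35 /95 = 15816314 /65835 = 240.24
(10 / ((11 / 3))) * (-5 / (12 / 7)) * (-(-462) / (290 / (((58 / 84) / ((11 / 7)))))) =-245 / 44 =-5.57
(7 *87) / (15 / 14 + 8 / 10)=42630 / 131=325.42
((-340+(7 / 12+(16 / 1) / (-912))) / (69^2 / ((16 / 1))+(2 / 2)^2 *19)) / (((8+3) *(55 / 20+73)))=-137584 / 106917085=-0.00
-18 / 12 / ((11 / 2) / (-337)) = 1011 / 11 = 91.91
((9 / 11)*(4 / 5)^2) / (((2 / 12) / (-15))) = -2592 / 55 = -47.13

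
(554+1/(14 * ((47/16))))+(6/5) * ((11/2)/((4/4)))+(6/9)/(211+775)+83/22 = 30209393581/53525010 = 564.40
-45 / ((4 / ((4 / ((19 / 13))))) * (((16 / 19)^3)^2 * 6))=-482839305 / 33554432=-14.39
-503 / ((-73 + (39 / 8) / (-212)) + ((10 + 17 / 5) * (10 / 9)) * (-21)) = 2559264 / 1962389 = 1.30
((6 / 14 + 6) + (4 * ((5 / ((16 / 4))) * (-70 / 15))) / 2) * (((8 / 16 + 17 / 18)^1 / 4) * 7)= -715 / 54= -13.24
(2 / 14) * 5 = 5 / 7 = 0.71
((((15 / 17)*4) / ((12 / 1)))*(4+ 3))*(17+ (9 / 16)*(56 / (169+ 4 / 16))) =407225 / 11509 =35.38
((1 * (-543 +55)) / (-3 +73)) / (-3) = 244 / 105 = 2.32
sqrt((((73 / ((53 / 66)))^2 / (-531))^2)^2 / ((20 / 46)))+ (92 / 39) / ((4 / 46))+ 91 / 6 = 3299 / 78+ 3326229171848 * sqrt(230) / 137333821805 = 409.61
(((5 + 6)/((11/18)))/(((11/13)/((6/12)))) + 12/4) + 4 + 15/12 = 831/44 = 18.89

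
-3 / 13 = -0.23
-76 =-76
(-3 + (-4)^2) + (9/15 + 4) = 88/5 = 17.60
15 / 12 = 5 / 4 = 1.25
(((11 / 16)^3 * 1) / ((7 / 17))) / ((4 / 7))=22627 / 16384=1.38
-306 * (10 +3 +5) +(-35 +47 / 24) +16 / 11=-1462451 / 264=-5539.59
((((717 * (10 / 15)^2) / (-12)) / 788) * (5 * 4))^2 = 1428025 / 3143529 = 0.45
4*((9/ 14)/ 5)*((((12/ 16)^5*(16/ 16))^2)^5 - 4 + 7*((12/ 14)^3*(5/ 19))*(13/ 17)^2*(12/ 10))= -9779806018493336802002636395371114189/ 5968774049819125554402775685367070720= -1.64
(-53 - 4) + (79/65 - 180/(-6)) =-1676/65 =-25.78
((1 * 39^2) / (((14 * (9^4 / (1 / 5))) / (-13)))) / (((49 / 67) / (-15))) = 147199 / 166698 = 0.88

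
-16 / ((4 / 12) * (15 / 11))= -176 / 5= -35.20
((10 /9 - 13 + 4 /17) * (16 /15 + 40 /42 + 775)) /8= -145469621 /128520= -1131.88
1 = 1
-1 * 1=-1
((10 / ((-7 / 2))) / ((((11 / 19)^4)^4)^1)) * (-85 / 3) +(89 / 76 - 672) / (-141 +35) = 508170.78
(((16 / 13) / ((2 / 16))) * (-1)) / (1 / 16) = -2048 / 13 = -157.54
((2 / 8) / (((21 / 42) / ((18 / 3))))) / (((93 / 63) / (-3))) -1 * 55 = -1894 / 31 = -61.10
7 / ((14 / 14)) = 7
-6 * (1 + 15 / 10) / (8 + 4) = -5 / 4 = -1.25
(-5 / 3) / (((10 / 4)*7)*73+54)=-10 / 7989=-0.00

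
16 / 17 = 0.94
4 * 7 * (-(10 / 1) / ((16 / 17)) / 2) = -595 / 4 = -148.75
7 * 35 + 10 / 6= 740 / 3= 246.67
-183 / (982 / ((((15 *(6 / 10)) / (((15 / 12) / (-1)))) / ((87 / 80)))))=17568 / 14239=1.23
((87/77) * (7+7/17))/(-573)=-522/35717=-0.01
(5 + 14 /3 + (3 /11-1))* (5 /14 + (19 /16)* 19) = 757265 /3696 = 204.89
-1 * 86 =-86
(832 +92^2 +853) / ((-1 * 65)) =-10149 / 65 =-156.14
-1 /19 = -0.05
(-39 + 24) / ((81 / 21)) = -35 / 9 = -3.89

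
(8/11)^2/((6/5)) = 160/363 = 0.44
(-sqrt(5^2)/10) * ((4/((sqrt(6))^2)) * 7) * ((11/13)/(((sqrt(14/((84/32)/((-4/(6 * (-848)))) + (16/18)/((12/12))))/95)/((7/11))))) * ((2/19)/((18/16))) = -280 * sqrt(420826)/1053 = -172.50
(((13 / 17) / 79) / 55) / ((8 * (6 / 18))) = 39 / 590920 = 0.00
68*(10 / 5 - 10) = -544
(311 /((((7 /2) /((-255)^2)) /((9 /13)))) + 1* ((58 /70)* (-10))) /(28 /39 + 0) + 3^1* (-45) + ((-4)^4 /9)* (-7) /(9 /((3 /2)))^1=7370963710 /1323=5571401.14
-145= -145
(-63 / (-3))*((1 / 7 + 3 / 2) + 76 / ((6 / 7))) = 1896.50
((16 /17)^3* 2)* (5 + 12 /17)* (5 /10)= 397312 /83521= 4.76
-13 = -13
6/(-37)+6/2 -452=-16619/37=-449.16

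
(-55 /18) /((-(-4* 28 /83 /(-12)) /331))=1511015 /168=8994.14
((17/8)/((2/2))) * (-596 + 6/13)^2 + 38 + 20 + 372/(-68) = 4330863083/5746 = 753717.91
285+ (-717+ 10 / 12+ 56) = -2251 / 6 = -375.17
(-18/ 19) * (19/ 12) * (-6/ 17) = 9/ 17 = 0.53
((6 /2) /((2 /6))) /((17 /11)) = 99 /17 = 5.82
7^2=49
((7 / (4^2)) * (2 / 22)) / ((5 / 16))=7 / 55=0.13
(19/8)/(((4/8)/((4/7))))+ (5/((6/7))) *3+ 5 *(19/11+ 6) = 9063/154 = 58.85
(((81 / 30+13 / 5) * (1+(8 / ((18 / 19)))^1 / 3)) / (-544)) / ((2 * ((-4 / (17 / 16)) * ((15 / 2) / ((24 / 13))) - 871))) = 5459 / 260357760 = 0.00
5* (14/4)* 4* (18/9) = 140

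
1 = 1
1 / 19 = 0.05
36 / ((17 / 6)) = 216 / 17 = 12.71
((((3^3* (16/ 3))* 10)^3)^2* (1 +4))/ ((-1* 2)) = -22290251120640000000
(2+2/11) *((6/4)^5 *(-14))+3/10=-12741/55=-231.65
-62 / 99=-0.63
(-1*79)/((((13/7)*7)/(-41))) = 3239/13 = 249.15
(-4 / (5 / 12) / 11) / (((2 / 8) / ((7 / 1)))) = -1344 / 55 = -24.44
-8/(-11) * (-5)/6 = -20/33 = -0.61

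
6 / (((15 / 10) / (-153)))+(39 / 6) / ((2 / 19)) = -2201 / 4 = -550.25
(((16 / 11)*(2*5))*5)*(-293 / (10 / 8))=-187520 / 11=-17047.27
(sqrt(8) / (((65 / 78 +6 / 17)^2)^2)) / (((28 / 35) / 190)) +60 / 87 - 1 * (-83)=2427 / 29 +51415527600 * sqrt(2) / 214358881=422.90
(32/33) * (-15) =-160/11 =-14.55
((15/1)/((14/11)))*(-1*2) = -165/7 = -23.57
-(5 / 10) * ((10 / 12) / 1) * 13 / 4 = -65 / 48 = -1.35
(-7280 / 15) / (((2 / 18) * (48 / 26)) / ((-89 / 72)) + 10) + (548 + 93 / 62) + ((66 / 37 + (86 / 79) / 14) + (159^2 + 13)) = 18016339748383 / 698415774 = 25796.01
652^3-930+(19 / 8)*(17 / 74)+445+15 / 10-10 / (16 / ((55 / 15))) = 492249165211 / 1776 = 277167322.75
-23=-23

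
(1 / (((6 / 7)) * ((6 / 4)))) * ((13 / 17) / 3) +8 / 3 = 1315 / 459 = 2.86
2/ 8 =1/ 4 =0.25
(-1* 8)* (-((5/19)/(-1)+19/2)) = 1404/19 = 73.89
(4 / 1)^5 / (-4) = -256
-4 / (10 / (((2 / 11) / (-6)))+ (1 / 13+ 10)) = 52 / 4159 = 0.01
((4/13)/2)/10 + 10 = 651/65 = 10.02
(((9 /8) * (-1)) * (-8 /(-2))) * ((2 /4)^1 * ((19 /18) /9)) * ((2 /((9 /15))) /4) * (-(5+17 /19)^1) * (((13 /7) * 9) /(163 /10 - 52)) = -650 /1071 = -0.61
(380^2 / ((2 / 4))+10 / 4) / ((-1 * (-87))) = 192535 / 58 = 3319.57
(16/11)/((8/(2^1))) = 4/11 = 0.36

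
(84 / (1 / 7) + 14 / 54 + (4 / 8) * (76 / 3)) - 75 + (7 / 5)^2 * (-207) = 81139 / 675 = 120.21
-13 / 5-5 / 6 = -103 / 30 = -3.43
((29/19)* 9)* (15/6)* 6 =3915/19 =206.05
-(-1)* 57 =57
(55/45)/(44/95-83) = -1045/70569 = -0.01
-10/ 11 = -0.91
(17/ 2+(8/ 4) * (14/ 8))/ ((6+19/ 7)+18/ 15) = 420/ 347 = 1.21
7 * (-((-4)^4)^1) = -1792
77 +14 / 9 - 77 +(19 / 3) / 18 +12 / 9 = 175 / 54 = 3.24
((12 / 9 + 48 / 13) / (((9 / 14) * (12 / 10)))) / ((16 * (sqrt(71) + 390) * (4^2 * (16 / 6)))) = 8575 / 350274816 - 1715 * sqrt(71) / 27321435648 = 0.00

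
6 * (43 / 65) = 258 / 65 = 3.97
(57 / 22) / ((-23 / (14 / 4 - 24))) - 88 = -86719 / 1012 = -85.69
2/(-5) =-2/5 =-0.40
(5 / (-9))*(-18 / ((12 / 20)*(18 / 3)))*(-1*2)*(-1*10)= 500 / 9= 55.56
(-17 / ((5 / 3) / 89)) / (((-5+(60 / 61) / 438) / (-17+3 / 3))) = -323394672 / 111275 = -2906.27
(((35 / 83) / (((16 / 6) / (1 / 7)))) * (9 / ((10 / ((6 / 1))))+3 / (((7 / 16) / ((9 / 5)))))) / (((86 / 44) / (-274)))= -56.19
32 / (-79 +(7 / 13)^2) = -2704 / 6651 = -0.41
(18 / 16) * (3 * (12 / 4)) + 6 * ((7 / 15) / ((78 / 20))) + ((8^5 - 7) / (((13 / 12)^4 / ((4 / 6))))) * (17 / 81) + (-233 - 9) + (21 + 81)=2192681443 / 685464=3198.83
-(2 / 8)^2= -1 / 16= -0.06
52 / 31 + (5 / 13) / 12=8267 / 4836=1.71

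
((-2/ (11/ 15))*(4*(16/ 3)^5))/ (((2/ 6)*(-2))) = 20971520/ 297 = 70611.18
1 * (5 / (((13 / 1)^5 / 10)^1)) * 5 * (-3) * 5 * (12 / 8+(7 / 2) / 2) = -1875 / 57122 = -0.03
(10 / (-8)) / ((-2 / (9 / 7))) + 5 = 325 / 56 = 5.80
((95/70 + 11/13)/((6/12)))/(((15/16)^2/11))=1129216/20475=55.15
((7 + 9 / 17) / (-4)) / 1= -32 / 17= -1.88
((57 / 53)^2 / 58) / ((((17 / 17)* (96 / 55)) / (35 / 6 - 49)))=-5142445 / 10427008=-0.49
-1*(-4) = 4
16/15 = 1.07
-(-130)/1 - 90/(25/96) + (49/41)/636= -28109683/130380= -215.60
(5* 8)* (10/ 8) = 50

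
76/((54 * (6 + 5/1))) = 38/297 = 0.13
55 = 55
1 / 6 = 0.17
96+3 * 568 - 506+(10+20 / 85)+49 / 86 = 1907625 / 1462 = 1304.81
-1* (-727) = 727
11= 11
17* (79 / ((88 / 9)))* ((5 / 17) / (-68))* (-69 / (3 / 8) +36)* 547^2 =39356455815 / 1496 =26307791.32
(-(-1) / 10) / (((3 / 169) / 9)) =507 / 10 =50.70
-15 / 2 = -7.50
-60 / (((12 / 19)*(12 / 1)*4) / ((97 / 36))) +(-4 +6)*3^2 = 21889 / 1728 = 12.67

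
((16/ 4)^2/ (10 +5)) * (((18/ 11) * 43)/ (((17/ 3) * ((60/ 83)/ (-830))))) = -15207.38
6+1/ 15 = 91/ 15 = 6.07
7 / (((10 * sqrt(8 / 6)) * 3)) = 7 * sqrt(3) / 60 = 0.20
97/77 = 1.26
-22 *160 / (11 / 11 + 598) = -3520 / 599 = -5.88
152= 152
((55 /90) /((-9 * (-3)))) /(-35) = -11 /17010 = -0.00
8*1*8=64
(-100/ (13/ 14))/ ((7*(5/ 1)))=-40/ 13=-3.08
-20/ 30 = -2/ 3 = -0.67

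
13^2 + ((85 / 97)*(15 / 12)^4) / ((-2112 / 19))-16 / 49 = 433409986385 / 2569814016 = 168.65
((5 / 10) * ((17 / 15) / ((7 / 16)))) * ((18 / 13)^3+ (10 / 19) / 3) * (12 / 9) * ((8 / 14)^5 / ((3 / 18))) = 1.79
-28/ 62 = -0.45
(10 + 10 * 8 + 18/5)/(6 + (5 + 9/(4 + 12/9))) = 7488/1015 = 7.38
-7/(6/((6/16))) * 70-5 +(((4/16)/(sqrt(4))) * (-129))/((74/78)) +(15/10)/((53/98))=-49.85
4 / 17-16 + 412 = 6736 / 17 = 396.24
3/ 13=0.23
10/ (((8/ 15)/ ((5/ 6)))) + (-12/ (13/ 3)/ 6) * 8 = 1241/ 104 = 11.93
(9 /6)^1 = 3 /2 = 1.50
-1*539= -539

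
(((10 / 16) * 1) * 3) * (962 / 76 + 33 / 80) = 59601 / 2432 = 24.51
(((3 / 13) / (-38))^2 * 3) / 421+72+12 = 8630089131 / 102739156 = 84.00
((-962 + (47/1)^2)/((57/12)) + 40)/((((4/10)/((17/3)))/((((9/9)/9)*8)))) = 651440/171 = 3809.59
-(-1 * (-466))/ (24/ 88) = -5126/ 3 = -1708.67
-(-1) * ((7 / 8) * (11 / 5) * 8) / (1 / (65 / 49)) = 143 / 7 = 20.43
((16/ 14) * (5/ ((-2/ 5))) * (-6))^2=360000/ 49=7346.94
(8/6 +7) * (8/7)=200/21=9.52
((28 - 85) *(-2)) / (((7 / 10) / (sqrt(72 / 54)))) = 760 *sqrt(3) / 7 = 188.05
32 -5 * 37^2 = -6813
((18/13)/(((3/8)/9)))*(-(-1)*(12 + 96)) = 46656/13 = 3588.92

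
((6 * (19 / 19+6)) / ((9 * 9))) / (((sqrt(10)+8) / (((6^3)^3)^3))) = 78622031095114235904 -9827753886889279488 * sqrt(10) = 47543944528971309851.08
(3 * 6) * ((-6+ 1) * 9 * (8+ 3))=-8910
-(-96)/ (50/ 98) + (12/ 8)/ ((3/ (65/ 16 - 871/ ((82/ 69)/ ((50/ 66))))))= -31543997/ 360800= -87.43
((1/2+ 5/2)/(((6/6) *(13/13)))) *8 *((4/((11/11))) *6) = 576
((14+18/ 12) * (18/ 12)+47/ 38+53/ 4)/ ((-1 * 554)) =-717/ 10526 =-0.07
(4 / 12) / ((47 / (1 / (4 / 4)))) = 1 / 141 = 0.01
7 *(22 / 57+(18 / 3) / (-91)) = 1660 / 741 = 2.24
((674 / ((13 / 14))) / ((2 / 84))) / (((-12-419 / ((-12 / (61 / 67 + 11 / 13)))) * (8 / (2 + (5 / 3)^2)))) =95147906 / 257823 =369.04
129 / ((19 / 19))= 129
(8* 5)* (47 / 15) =376 / 3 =125.33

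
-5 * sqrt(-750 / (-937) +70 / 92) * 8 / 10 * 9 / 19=-18 * sqrt(2900549090) / 409469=-2.37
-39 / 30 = -1.30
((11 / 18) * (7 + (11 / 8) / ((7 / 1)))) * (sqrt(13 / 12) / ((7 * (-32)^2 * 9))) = 4433 * sqrt(39) / 390168576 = 0.00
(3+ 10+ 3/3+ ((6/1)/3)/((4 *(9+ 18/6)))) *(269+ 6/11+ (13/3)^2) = 1202416/297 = 4048.54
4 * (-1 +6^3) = 860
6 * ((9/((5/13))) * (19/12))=2223/10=222.30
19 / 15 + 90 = 1369 / 15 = 91.27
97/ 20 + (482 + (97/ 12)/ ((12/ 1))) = 351017/ 720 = 487.52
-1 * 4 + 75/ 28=-37/ 28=-1.32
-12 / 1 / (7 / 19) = -228 / 7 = -32.57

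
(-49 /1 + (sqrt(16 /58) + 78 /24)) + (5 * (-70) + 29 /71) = -112277 /284 + 2 * sqrt(58) /29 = -394.82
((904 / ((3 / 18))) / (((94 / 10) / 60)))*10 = 16272000 / 47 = 346212.77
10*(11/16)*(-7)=-385/8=-48.12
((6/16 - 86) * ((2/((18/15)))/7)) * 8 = -3425/21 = -163.10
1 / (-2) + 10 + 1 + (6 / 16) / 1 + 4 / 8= 91 / 8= 11.38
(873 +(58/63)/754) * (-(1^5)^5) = -714988/819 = -873.00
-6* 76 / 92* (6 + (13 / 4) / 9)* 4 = -8702 / 69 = -126.12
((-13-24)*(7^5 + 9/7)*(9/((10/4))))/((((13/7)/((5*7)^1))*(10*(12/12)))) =-274260798/65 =-4219396.89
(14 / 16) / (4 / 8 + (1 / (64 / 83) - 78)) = -56 / 4877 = -0.01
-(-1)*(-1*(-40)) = 40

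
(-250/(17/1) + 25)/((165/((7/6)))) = 245/3366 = 0.07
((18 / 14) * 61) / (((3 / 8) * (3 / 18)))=8784 / 7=1254.86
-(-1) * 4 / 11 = 4 / 11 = 0.36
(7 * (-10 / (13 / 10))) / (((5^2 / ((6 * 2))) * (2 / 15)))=-193.85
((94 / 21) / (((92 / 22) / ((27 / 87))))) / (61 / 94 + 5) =48598 / 826413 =0.06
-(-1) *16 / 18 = 8 / 9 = 0.89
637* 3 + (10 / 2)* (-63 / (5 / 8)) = 1407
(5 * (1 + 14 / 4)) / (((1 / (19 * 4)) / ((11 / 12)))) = 3135 / 2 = 1567.50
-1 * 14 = -14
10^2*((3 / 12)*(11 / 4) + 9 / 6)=875 / 4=218.75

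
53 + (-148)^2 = 21957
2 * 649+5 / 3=3899 / 3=1299.67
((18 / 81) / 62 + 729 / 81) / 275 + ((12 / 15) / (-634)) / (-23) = 18345682 / 559401975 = 0.03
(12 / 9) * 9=12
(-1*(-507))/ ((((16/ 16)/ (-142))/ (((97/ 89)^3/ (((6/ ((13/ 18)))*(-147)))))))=142365123251/ 1865347974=76.32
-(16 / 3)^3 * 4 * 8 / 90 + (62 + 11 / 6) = 24043 / 2430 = 9.89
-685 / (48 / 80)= -3425 / 3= -1141.67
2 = 2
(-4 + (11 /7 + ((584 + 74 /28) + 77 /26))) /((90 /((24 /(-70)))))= -35622 /15925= -2.24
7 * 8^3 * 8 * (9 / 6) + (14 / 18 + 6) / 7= 2709565 / 63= 43008.97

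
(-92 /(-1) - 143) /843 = -17 /281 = -0.06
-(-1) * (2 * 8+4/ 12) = 49/ 3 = 16.33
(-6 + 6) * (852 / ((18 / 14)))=0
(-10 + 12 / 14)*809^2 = -41886784 / 7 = -5983826.29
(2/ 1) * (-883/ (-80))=883/ 40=22.08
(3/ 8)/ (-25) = -3/ 200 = -0.02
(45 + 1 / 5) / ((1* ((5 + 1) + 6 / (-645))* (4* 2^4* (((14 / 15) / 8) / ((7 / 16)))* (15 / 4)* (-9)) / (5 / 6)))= -24295 / 2225664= -0.01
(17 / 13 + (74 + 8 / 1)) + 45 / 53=57984 / 689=84.16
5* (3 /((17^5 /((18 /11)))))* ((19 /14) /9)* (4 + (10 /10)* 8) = 3420 /109328989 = 0.00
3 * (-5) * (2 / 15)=-2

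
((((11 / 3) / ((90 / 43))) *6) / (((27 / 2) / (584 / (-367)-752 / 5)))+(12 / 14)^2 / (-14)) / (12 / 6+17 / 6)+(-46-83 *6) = -1400840488508 / 2464120575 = -568.50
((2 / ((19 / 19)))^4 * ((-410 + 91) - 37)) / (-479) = 5696 / 479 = 11.89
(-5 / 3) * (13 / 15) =-13 / 9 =-1.44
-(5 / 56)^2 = -25 / 3136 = -0.01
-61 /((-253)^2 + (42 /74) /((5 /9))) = -11285 /11841854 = -0.00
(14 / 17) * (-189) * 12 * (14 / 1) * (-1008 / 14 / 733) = 32006016 / 12461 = 2568.49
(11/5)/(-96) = -11/480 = -0.02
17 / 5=3.40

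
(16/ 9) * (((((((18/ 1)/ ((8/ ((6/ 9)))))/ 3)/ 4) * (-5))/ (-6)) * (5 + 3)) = 40/ 27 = 1.48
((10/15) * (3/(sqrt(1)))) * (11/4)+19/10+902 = 4547/5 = 909.40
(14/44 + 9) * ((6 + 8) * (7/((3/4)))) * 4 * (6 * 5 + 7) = 5946640/33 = 180201.21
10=10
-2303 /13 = -177.15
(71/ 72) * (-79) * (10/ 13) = -28045/ 468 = -59.93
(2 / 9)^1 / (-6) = -1 / 27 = -0.04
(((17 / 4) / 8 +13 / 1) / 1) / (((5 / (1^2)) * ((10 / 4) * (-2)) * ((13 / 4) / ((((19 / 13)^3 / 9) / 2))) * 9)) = -2969947 / 925376400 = -0.00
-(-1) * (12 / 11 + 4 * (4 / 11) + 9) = 127 / 11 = 11.55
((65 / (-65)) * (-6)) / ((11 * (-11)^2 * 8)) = 0.00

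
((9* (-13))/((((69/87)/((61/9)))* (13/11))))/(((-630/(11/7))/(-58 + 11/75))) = -928758611/7607250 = -122.09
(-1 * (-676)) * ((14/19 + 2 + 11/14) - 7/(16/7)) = 165451/532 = 311.00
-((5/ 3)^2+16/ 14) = -247/ 63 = -3.92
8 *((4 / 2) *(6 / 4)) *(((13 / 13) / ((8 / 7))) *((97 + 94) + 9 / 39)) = 4015.85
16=16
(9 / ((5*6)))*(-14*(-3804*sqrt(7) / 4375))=11412*sqrt(7) / 3125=9.66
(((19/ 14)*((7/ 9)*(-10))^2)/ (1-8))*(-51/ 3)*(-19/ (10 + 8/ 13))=-1994525/ 5589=-356.87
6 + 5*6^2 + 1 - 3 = 184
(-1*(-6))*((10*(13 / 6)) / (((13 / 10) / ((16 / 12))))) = 400 / 3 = 133.33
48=48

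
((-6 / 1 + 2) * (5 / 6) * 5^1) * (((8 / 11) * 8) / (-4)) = 800 / 33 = 24.24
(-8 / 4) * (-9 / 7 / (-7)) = -0.37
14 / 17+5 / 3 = 127 / 51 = 2.49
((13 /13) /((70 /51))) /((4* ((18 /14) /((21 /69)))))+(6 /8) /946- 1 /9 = -131597 /1958220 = -0.07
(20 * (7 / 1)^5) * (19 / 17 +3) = 1384105.88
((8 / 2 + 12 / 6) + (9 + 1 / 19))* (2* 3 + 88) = 26884 / 19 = 1414.95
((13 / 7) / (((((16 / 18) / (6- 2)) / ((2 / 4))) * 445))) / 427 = 0.00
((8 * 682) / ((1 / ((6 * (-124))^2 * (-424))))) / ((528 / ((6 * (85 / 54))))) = -68714728960 / 3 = -22904909653.33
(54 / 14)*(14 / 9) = 6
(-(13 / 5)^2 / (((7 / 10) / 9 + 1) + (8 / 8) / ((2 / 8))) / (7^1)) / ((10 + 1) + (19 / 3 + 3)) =-9126 / 975695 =-0.01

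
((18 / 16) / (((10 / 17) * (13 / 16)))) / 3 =51 / 65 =0.78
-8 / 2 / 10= -2 / 5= -0.40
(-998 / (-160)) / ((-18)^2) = 499 / 25920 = 0.02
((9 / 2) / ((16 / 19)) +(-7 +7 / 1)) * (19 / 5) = 3249 / 160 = 20.31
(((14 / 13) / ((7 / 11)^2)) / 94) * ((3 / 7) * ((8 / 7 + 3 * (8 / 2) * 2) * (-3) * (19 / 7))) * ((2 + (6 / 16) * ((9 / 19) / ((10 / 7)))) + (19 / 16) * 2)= -11703483 / 1047865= -11.17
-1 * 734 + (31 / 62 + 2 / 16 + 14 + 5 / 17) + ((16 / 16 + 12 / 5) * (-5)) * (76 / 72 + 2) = -943735 / 1224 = -771.03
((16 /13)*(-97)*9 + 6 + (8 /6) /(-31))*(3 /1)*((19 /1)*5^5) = -76701931250 /403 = -190327372.83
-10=-10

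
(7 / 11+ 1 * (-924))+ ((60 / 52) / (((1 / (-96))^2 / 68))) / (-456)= -6817259 / 2717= -2509.11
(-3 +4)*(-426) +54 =-372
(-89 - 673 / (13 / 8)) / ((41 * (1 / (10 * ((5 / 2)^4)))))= -20440625 / 4264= -4793.77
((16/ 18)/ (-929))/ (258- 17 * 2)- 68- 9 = -18026317/ 234108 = -77.00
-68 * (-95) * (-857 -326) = -7642180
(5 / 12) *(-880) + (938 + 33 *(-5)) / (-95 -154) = -30691 / 83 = -369.77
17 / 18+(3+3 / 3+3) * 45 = 5687 / 18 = 315.94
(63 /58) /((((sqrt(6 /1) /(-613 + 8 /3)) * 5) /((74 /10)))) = -400.56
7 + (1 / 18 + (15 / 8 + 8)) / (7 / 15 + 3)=947 / 96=9.86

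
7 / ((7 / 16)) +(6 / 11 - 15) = 17 / 11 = 1.55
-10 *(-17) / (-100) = -17 / 10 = -1.70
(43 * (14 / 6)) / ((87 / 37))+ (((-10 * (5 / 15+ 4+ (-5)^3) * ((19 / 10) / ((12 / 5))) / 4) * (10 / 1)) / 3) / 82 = 13452083 / 256824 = 52.38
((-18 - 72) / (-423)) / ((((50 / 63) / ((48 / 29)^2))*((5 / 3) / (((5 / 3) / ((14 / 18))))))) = 186624 / 197635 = 0.94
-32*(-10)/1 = 320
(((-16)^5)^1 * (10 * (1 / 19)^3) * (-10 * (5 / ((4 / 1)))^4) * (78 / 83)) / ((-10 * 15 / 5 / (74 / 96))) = -901.23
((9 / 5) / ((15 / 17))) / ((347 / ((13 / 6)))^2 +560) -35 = -35.00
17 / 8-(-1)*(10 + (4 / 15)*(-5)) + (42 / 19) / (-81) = 44177 / 4104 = 10.76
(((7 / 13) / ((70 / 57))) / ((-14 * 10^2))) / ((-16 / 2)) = 57 / 1456000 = 0.00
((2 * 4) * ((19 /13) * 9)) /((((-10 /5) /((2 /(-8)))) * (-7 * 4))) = -171 /364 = -0.47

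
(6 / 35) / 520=3 / 9100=0.00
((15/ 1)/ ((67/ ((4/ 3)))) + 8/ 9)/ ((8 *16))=179/ 19296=0.01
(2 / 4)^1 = 0.50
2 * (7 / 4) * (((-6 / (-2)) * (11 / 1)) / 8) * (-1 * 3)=-693 / 16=-43.31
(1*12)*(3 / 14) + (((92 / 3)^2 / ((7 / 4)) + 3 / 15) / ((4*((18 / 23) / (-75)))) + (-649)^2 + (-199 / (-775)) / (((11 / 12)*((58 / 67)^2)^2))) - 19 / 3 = 3722515347330185561 / 9116710633800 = 408317.81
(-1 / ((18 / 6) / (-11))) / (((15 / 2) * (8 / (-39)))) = -143 / 60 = -2.38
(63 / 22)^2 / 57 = 1323 / 9196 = 0.14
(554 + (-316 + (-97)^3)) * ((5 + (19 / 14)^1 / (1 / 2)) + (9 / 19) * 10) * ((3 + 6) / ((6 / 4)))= -9065954160 / 133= -68165068.87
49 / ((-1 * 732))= -49 / 732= -0.07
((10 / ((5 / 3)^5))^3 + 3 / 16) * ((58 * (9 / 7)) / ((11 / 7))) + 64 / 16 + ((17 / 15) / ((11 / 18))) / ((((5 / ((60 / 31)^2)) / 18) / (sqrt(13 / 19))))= 264384 * sqrt(247) / 200849 + 756467894431 / 21484375000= 55.90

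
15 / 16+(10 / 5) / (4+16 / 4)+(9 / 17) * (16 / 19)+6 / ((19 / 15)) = 32921 / 5168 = 6.37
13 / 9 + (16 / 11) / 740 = 26491 / 18315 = 1.45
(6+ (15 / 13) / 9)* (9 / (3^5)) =239 / 1053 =0.23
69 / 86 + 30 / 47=5823 / 4042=1.44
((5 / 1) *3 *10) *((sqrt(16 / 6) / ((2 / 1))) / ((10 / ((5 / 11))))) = 25 *sqrt(6) / 11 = 5.57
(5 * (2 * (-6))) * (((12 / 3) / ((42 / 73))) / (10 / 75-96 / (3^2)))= 21900 / 553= 39.60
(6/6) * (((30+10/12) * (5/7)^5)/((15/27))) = 346875/33614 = 10.32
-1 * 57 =-57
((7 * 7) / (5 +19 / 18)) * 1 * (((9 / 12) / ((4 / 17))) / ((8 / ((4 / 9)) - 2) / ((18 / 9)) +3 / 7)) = 157437 / 51448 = 3.06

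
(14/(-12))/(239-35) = -7/1224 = -0.01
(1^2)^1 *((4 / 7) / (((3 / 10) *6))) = 20 / 63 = 0.32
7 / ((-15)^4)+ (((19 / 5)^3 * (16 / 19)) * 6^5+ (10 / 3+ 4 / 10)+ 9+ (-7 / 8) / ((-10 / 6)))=145527299921 / 405000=359326.67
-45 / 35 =-9 / 7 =-1.29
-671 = -671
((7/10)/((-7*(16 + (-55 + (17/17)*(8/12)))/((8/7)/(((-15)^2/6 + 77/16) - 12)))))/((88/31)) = 744/21473375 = 0.00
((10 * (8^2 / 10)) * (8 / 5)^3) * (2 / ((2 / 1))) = 32768 / 125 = 262.14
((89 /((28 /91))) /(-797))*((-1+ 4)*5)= -17355 /3188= -5.44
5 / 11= 0.45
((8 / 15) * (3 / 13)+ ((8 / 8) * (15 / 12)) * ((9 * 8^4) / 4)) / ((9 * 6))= 374404 / 1755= 213.34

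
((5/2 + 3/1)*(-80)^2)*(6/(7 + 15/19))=1003200/37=27113.51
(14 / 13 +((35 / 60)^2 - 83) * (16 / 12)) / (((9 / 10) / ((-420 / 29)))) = 53629450 / 30537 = 1756.21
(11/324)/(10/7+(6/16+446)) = 154/2031237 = 0.00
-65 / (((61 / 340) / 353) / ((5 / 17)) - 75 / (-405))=-61951500 / 178147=-347.75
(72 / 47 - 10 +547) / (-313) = -1.72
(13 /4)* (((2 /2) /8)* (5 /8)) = 0.25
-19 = -19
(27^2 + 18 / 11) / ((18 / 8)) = 324.73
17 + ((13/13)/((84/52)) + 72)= 1882/21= 89.62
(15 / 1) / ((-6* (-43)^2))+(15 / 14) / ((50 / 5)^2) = 4847 / 517720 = 0.01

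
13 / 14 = 0.93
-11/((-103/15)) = 165/103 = 1.60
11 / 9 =1.22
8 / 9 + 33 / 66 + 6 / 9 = 37 / 18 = 2.06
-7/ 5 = -1.40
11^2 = 121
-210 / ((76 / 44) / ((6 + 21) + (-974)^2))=-2191503930 / 19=-115342312.11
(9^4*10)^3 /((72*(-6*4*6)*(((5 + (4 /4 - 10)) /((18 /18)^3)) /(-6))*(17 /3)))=-3922632451125 /544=-7210721417.51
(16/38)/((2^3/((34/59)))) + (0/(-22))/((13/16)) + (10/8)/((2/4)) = 5673/2242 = 2.53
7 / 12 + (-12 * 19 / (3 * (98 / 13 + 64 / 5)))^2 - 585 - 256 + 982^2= 5051667739363 / 5243052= 963497.55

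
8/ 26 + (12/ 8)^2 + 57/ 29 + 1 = 8329/ 1508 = 5.52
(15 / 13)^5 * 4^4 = 194400000 / 371293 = 523.58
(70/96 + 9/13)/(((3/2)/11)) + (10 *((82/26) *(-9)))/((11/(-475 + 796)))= -8272.72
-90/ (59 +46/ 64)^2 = -10240/ 405769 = -0.03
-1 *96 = -96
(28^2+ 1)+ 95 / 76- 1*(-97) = 3533 / 4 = 883.25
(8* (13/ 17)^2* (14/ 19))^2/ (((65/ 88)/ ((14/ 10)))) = 16976447488/ 753777025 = 22.52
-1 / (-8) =0.12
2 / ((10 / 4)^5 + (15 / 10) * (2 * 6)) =64 / 3701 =0.02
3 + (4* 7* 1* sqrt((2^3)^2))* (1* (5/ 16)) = 73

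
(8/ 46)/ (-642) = -2/ 7383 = -0.00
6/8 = 3/4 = 0.75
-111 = -111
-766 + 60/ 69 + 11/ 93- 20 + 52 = -1567913/ 2139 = -733.01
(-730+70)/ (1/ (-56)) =36960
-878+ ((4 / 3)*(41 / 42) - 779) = -104309 / 63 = -1655.70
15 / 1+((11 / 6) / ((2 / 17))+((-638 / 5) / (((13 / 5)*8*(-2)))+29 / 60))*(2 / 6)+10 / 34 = 1724233 / 79560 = 21.67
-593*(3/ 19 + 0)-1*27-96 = -216.63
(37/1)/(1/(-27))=-999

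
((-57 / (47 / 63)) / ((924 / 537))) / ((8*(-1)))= 91827 / 16544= 5.55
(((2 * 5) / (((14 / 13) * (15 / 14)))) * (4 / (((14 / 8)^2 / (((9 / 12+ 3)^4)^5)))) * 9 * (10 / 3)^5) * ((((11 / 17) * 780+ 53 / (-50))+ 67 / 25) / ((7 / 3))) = 8613186205731189250946044921875 / 3130494287872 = 2751382182392075385.35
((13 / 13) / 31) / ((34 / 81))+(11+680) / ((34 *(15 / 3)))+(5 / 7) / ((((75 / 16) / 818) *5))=8043241 / 276675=29.07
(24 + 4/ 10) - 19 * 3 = -32.60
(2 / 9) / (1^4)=2 / 9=0.22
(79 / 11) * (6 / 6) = 79 / 11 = 7.18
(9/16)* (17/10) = 153/160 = 0.96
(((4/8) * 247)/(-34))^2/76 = 0.17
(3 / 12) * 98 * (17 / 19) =21.92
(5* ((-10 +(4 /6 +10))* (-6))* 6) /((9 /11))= -440 /3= -146.67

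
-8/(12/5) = -10/3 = -3.33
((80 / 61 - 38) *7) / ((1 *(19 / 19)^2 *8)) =-7833 / 244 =-32.10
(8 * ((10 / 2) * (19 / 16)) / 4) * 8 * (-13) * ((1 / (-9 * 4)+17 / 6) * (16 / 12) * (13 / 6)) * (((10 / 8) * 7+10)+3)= -47025095 / 216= -217708.77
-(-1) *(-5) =-5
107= 107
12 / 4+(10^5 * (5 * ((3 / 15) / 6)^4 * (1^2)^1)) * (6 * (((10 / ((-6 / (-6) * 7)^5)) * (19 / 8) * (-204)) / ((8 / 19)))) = 140453 / 302526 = 0.46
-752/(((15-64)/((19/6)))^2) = -67868/21609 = -3.14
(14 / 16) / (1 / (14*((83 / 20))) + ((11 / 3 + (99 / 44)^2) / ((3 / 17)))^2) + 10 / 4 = 147413479873 / 58956958618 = 2.50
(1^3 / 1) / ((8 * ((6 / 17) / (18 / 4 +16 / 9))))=1921 / 864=2.22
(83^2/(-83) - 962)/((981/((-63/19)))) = 385/109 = 3.53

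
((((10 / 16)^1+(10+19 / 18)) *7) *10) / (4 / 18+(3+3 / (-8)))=11774 / 41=287.17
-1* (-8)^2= -64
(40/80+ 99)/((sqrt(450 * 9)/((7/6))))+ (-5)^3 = -125+ 1393 * sqrt(2)/1080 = -123.18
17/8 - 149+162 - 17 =-15/8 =-1.88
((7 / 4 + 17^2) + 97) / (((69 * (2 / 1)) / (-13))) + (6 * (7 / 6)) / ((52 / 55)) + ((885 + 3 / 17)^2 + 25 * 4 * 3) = 541837244961 / 691288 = 783808.26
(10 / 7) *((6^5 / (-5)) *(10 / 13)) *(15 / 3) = -777600 / 91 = -8545.05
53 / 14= 3.79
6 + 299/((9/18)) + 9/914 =552065/914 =604.01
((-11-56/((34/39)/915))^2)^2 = 997470403119616003674721/83521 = 11942749764964691558.71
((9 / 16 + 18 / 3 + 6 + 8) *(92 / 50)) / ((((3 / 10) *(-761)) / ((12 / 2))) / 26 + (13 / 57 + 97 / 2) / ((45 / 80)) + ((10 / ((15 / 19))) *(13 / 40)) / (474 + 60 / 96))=191613034431 / 431352883375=0.44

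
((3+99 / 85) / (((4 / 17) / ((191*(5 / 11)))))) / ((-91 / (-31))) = 1048017 / 2002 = 523.49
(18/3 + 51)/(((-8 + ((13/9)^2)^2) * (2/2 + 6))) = -373977/167489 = -2.23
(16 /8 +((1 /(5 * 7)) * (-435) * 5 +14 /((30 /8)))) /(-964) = 5923 /101220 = 0.06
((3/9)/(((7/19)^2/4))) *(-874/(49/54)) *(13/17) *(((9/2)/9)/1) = -147660552/40817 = -3617.62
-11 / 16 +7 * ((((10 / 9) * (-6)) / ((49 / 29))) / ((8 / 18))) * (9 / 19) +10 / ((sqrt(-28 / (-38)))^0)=-42823 / 2128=-20.12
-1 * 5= -5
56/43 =1.30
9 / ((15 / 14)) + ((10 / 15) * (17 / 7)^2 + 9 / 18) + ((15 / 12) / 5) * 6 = 10534 / 735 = 14.33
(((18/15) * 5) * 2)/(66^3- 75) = 4/95807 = 0.00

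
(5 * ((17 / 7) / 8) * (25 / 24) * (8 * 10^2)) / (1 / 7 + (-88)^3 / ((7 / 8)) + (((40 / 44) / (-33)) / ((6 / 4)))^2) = -840027375 / 517229956558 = -0.00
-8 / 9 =-0.89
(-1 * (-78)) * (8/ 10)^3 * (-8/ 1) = -39936/ 125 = -319.49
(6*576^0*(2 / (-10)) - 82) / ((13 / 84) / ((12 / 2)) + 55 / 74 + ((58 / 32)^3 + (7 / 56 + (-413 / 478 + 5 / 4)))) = -949278081024 / 82541165165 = -11.50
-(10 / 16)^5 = -3125 / 32768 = -0.10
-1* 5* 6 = -30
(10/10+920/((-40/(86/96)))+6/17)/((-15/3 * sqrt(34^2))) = 15709/138720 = 0.11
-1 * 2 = -2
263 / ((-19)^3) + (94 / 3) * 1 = 643957 / 20577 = 31.29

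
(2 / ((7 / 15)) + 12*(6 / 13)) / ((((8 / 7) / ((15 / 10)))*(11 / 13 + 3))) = 1341 / 400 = 3.35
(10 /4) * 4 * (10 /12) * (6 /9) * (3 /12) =25 /18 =1.39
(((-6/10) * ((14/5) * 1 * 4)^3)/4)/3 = -43904/625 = -70.25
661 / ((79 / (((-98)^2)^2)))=771753612.35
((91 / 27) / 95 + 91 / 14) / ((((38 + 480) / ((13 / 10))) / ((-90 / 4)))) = -435851 / 1181040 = -0.37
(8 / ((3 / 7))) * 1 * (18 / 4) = 84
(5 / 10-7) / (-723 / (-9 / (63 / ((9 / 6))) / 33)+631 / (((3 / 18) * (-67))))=-871 / 14912256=-0.00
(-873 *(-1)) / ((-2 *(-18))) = 97 / 4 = 24.25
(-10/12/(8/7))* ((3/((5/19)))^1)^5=-1403948133/10000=-140394.81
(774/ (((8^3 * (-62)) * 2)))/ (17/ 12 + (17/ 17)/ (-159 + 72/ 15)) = -298377/ 34513664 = -0.01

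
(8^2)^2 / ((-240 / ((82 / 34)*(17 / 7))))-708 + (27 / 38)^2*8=-803.92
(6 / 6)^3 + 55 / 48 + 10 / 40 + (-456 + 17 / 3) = -7167 / 16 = -447.94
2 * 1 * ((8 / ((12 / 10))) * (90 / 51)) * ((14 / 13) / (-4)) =-1400 / 221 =-6.33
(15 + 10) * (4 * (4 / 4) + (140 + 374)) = 12950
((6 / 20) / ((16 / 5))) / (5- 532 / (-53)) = 159 / 25504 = 0.01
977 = 977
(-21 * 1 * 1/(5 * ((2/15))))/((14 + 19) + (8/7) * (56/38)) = -1197/1318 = -0.91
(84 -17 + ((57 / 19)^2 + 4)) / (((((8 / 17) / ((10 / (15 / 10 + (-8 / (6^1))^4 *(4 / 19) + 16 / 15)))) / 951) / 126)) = 3135007638000 / 49741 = 63026630.71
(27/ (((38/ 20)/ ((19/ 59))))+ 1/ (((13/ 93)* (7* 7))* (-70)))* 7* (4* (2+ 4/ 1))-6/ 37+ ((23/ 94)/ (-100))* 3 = 10042648756761/ 13071367400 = 768.29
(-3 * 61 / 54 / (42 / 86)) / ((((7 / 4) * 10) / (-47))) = 123281 / 6615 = 18.64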